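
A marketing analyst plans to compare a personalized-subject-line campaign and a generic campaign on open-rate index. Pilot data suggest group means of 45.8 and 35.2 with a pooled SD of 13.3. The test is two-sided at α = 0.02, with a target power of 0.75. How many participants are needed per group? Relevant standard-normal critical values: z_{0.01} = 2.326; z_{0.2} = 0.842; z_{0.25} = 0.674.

n = 29 per group

Cohen's d = |M₁ − M₂| / SD_pooled = |45.8 − 35.2| / 13.3 = 10.6 / 13.3 = 0.797.
For two independent groups with equal n: n = 2·((z_{α/2} + z_β) / d)².
z_{α/2} + z_β = 2.326 + 0.674 = 3.000.
n = 2 × (3.000 / 0.797)² = 2 × 3.764² = 2 × 14.17 = 28.3.
Round up to the next whole participant.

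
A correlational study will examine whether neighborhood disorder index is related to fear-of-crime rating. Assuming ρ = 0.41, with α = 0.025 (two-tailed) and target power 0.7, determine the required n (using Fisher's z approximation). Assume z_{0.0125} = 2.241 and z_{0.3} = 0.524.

Fisher's z: C = ½·ln((1+r)/(1−r)) = ½·ln(2.3898) = 0.4356.
n = ((z_{α/2} + z_β)/C)² + 3.
(2.241 + 0.524) / 0.4356 = 2.765 / 0.4356 = 6.348.
n = 6.348² + 3 = 40.29 + 3 = 43.3.
Round up.

n = 44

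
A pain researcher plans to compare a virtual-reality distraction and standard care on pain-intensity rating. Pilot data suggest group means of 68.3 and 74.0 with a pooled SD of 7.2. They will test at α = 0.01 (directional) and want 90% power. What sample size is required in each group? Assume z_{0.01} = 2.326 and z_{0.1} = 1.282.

n = 42 per group

Cohen's d = |M₁ − M₂| / SD_pooled = |68.3 − 74.0| / 7.2 = 5.7 / 7.2 = 0.792.
For two independent groups with equal n: n = 2·((z_{α} + z_β) / d)².
z_{α} + z_β = 2.326 + 1.282 = 3.608.
n = 2 × (3.608 / 0.792)² = 2 × 4.556² = 2 × 20.75 = 41.5.
Round up to the next whole participant.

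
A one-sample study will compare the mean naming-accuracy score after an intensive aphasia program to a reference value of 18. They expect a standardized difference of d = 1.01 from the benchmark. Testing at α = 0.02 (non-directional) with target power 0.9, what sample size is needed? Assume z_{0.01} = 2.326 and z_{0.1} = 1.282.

For a one-sample test: n = ((z_{α/2} + z_β) / d)².
z_{α/2} + z_β = 2.326 + 1.282 = 3.608.
n = (3.608 / 1.01)² = 3.572² = 12.76.
Round up.

n = 13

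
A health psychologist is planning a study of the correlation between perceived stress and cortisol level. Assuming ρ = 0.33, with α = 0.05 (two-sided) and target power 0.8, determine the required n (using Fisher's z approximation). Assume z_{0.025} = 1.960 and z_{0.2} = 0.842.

n = 70

Fisher's z: C = ½·ln((1+r)/(1−r)) = ½·ln(1.9851) = 0.3428.
n = ((z_{α/2} + z_β)/C)² + 3.
(1.960 + 0.842) / 0.3428 = 2.802 / 0.3428 = 8.174.
n = 8.174² + 3 = 66.81 + 3 = 69.8.
Round up.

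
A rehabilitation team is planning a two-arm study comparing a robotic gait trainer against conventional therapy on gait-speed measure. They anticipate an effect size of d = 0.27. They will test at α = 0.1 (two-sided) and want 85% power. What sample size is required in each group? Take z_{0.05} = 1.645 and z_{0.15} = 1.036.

n = 198 per group

For two independent groups with equal n: n = 2·((z_{α/2} + z_β) / d)².
z_{α/2} + z_β = 1.645 + 1.036 = 2.681.
n = 2 × (2.681 / 0.27)² = 2 × 9.930² = 2 × 98.60 = 197.2.
Round up to the next whole participant.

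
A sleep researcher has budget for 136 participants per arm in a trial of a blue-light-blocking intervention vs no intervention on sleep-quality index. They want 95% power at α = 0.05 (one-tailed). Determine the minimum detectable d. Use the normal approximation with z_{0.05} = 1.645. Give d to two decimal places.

For two independent groups of n = 136 each: d_min = (z_{α} + z_β)·√(2/n).
z-sum = 1.645 + 1.645 = 3.290.
d_min = 3.290 × √(2/136) = 3.290 × 0.1213 = 0.399.

d_min ≈ 0.40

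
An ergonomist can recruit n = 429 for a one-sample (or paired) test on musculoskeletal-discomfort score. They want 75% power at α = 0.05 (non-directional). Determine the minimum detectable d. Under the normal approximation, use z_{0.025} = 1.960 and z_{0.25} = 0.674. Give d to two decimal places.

d_min ≈ 0.13

For a single sample (or paired design) of n = 429: d_min = (z_{α/2} + z_β)/√n.
z-sum = 1.960 + 0.674 = 2.634.
d_min = 2.634 / √429 = 2.634 / 20.712 = 0.127.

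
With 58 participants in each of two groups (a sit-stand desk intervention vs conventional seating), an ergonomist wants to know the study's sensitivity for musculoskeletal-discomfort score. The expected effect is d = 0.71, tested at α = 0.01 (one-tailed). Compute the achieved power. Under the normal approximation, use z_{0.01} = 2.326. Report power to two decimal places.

For two equal groups, power = Φ(d·√(n/2) − z_{α}).
d·√(n/2) = 0.71 × √(58/2) = 0.71 × 5.385 = 3.823.
z_β = 3.823 − 2.326 = 1.497.
Power = Φ(1.497) = 0.933.

power ≈ 0.93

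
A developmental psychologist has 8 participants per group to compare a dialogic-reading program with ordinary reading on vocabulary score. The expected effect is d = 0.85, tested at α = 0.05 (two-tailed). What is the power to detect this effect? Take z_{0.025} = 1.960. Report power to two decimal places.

power ≈ 0.40

For two equal groups, power = Φ(d·√(n/2) − z_{α/2}).
d·√(n/2) = 0.85 × √(8/2) = 0.85 × 2.000 = 1.700.
z_β = 1.700 − 1.960 = -0.260.
Power = Φ(-0.260) = 0.397.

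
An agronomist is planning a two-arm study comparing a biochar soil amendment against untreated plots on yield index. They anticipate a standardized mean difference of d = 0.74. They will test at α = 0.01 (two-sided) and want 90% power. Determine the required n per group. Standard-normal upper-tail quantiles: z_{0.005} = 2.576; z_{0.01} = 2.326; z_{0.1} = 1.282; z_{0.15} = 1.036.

n = 55 per group

For two independent groups with equal n: n = 2·((z_{α/2} + z_β) / d)².
z_{α/2} + z_β = 2.576 + 1.282 = 3.858.
n = 2 × (3.858 / 0.74)² = 2 × 5.214² = 2 × 27.18 = 54.4.
Round up to the next whole participant.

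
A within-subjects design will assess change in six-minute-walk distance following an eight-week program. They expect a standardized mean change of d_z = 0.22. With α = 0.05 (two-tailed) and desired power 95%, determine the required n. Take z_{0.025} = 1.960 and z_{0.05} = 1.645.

n = 269 pairs

For a paired (one-sample on differences) test: n = ((z_{α/2} + z_β) / d)².
z_{α/2} + z_β = 1.960 + 1.645 = 3.605.
n = (3.605 / 0.22)² = 16.386² = 268.51.
Round up.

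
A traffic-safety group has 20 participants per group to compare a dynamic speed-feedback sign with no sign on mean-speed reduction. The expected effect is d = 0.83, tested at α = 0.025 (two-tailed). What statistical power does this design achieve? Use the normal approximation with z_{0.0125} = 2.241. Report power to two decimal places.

For two equal groups, power = Φ(d·√(n/2) − z_{α/2}).
d·√(n/2) = 0.83 × √(20/2) = 0.83 × 3.162 = 2.625.
z_β = 2.625 − 2.241 = 0.384.
Power = Φ(0.384) = 0.649.

power ≈ 0.65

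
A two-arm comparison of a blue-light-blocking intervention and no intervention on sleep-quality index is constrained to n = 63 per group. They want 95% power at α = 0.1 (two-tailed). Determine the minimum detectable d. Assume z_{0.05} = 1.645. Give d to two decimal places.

For two independent groups of n = 63 each: d_min = (z_{α/2} + z_β)·√(2/n).
z-sum = 1.645 + 1.645 = 3.290.
d_min = 3.290 × √(2/63) = 3.290 × 0.1782 = 0.586.

d_min ≈ 0.59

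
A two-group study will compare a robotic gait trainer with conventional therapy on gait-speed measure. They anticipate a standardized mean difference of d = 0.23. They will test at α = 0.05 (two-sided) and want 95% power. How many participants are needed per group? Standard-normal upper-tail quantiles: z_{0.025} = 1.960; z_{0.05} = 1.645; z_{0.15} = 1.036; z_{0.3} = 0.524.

For two independent groups with equal n: n = 2·((z_{α/2} + z_β) / d)².
z_{α/2} + z_β = 1.960 + 1.645 = 3.605.
n = 2 × (3.605 / 0.23)² = 2 × 15.674² = 2 × 245.67 = 491.3.
Round up to the next whole participant.

n = 492 per group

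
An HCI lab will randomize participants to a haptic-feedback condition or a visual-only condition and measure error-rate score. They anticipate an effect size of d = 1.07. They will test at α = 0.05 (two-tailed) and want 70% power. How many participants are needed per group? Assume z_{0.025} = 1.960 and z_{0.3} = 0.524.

For two independent groups with equal n: n = 2·((z_{α/2} + z_β) / d)².
z_{α/2} + z_β = 1.960 + 0.524 = 2.484.
n = 2 × (2.484 / 1.07)² = 2 × 2.321² = 2 × 5.39 = 10.8.
Round up to the next whole participant.

n = 11 per group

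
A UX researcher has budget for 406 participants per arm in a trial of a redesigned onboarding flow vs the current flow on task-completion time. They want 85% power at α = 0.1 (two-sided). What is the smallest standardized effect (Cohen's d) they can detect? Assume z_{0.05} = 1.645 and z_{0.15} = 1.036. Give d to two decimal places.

d_min ≈ 0.19

For two independent groups of n = 406 each: d_min = (z_{α/2} + z_β)·√(2/n).
z-sum = 1.645 + 1.036 = 2.681.
d_min = 2.681 × √(2/406) = 2.681 × 0.0702 = 0.188.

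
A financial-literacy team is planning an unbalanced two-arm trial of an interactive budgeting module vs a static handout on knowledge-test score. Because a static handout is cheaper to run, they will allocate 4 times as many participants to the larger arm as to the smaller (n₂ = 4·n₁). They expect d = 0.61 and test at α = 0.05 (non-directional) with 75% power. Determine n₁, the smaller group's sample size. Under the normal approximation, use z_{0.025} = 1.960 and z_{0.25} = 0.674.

With allocation ratio k = n₂/n₁ = 4, Var(x̄₁−x̄₂) = σ²(1/n₁ + 1/(k·n₁)) = σ²·(k+1)/(k·n₁).
So n₁ = (1 + 1/k)·((z_{α/2} + z_β)/d)² = 1.250 × (2.634/0.61)².
n₁ = 1.250 × 18.65 = 23.3.
Round up: n₁ = 24, giving n₂ = 4 × 24 = 96.

n₁ = 24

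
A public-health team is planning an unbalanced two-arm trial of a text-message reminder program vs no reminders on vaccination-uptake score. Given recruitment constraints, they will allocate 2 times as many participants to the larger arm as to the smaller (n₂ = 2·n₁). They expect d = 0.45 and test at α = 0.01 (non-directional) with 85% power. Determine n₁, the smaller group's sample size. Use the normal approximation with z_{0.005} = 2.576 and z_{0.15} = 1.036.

With allocation ratio k = n₂/n₁ = 2, Var(x̄₁−x̄₂) = σ²(1/n₁ + 1/(k·n₁)) = σ²·(k+1)/(k·n₁).
So n₁ = (1 + 1/k)·((z_{α/2} + z_β)/d)² = 1.500 × (3.612/0.45)².
n₁ = 1.500 × 64.43 = 96.6.
Round up: n₁ = 97, giving n₂ = 2 × 97 = 194.

n₁ = 97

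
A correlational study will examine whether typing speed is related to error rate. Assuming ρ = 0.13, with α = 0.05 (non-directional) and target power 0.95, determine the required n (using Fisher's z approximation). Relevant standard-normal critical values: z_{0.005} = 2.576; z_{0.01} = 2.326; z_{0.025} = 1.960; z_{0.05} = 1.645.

n = 764

Fisher's z: C = ½·ln((1+r)/(1−r)) = ½·ln(1.2989) = 0.1307.
n = ((z_{α/2} + z_β)/C)² + 3.
(1.960 + 1.645) / 0.1307 = 3.605 / 0.1307 = 27.582.
n = 27.582² + 3 = 760.78 + 3 = 763.8.
Round up.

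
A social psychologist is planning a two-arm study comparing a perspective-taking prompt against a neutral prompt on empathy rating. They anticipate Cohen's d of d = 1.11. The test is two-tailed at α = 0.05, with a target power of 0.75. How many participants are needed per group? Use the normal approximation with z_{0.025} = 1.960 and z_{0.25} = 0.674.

For two independent groups with equal n: n = 2·((z_{α/2} + z_β) / d)².
z_{α/2} + z_β = 1.960 + 0.674 = 2.634.
n = 2 × (2.634 / 1.11)² = 2 × 2.373² = 2 × 5.63 = 11.3.
Round up to the next whole participant.

n = 12 per group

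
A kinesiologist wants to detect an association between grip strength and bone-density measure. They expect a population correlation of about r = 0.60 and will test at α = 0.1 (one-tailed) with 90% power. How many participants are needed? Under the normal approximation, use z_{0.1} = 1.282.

Fisher's z: C = ½·ln((1+r)/(1−r)) = ½·ln(4.0000) = 0.6931.
n = ((z_{α} + z_β)/C)² + 3.
(1.282 + 1.282) / 0.6931 = 2.564 / 0.6931 = 3.699.
n = 3.699² + 3 = 13.68 + 3 = 16.7.
Round up.

n = 17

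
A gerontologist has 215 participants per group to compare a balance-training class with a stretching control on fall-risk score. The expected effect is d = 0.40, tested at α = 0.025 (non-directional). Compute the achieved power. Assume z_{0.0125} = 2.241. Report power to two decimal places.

For two equal groups, power = Φ(d·√(n/2) − z_{α/2}).
d·√(n/2) = 0.40 × √(215/2) = 0.40 × 10.368 = 4.147.
z_β = 4.147 − 2.241 = 1.906.
Power = Φ(1.906) = 0.972.

power ≈ 0.97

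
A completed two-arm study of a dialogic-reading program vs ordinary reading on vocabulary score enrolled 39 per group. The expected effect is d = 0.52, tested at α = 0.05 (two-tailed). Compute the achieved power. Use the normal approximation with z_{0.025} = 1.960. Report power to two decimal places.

power ≈ 0.63

For two equal groups, power = Φ(d·√(n/2) − z_{α/2}).
d·√(n/2) = 0.52 × √(39/2) = 0.52 × 4.416 = 2.296.
z_β = 2.296 − 1.960 = 0.336.
Power = Φ(0.336) = 0.632.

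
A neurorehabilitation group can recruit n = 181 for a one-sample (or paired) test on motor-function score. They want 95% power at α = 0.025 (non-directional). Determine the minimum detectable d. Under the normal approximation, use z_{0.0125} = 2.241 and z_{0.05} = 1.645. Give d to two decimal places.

d_min ≈ 0.29

For a single sample (or paired design) of n = 181: d_min = (z_{α/2} + z_β)/√n.
z-sum = 2.241 + 1.645 = 3.886.
d_min = 3.886 / √181 = 3.886 / 13.454 = 0.289.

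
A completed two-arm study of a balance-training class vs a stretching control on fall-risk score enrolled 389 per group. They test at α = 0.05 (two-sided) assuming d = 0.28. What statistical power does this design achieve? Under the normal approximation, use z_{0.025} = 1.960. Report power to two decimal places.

For two equal groups, power = Φ(d·√(n/2) − z_{α/2}).
d·√(n/2) = 0.28 × √(389/2) = 0.28 × 13.946 = 3.905.
z_β = 3.905 − 1.960 = 1.945.
Power = Φ(1.945) = 0.974.

power ≈ 0.97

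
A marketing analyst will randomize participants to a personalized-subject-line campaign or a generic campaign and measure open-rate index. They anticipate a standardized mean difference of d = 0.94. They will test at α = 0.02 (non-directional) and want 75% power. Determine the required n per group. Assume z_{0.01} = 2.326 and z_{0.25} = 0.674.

For two independent groups with equal n: n = 2·((z_{α/2} + z_β) / d)².
z_{α/2} + z_β = 2.326 + 0.674 = 3.000.
n = 2 × (3.000 / 0.94)² = 2 × 3.191² = 2 × 10.19 = 20.4.
Round up to the next whole participant.

n = 21 per group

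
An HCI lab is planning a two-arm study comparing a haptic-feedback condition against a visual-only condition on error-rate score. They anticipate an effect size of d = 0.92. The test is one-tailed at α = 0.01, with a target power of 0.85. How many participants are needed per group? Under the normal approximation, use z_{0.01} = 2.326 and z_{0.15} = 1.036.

n = 27 per group

For two independent groups with equal n: n = 2·((z_{α} + z_β) / d)².
z_{α} + z_β = 2.326 + 1.036 = 3.362.
n = 2 × (3.362 / 0.92)² = 2 × 3.654² = 2 × 13.35 = 26.7.
Round up to the next whole participant.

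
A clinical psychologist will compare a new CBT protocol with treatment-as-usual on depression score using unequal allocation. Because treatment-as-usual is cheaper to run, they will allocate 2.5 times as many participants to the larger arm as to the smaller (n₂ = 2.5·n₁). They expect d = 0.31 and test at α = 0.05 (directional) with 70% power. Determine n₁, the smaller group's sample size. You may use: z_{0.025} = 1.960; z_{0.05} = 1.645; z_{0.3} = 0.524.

n₁ = 69

With allocation ratio k = n₂/n₁ = 2.5, Var(x̄₁−x̄₂) = σ²(1/n₁ + 1/(k·n₁)) = σ²·(k+1)/(k·n₁).
So n₁ = (1 + 1/k)·((z_{α} + z_β)/d)² = 1.400 × (2.169/0.31)².
n₁ = 1.400 × 48.95 = 68.5.
Round up: n₁ = 69, giving n₂ = ⌈2.5 × 69⌉ = ⌈172.5⌉ = 173.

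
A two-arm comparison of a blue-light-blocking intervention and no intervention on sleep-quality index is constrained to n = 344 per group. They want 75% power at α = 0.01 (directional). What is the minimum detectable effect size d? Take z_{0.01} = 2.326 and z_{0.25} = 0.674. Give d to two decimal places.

d_min ≈ 0.23

For two independent groups of n = 344 each: d_min = (z_{α} + z_β)·√(2/n).
z-sum = 2.326 + 0.674 = 3.000.
d_min = 3.000 × √(2/344) = 3.000 × 0.0762 = 0.229.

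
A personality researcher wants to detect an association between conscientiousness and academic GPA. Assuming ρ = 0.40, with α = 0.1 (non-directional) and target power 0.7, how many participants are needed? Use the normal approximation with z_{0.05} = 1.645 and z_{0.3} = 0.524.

n = 30

Fisher's z: C = ½·ln((1+r)/(1−r)) = ½·ln(2.3333) = 0.4236.
n = ((z_{α/2} + z_β)/C)² + 3.
(1.645 + 0.524) / 0.4236 = 2.169 / 0.4236 = 5.120.
n = 5.120² + 3 = 26.22 + 3 = 29.2.
Round up.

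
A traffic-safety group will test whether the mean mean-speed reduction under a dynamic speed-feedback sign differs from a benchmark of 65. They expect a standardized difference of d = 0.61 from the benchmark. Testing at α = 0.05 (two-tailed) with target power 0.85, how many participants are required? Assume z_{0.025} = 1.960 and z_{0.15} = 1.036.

n = 25

For a one-sample test: n = ((z_{α/2} + z_β) / d)².
z_{α/2} + z_β = 1.960 + 1.036 = 2.996.
n = (2.996 / 0.61)² = 4.911² = 24.12.
Round up.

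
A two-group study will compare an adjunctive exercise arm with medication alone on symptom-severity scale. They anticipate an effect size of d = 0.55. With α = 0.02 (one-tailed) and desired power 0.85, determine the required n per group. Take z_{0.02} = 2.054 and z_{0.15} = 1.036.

For two independent groups with equal n: n = 2·((z_{α} + z_β) / d)².
z_{α} + z_β = 2.054 + 1.036 = 3.090.
n = 2 × (3.090 / 0.55)² = 2 × 5.618² = 2 × 31.56 = 63.1.
Round up to the next whole participant.

n = 64 per group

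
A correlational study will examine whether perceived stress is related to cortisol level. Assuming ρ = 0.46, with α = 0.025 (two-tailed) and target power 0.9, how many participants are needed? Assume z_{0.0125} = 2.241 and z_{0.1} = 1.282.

Fisher's z: C = ½·ln((1+r)/(1−r)) = ½·ln(2.7037) = 0.4973.
n = ((z_{α/2} + z_β)/C)² + 3.
(2.241 + 1.282) / 0.4973 = 3.523 / 0.4973 = 7.084.
n = 7.084² + 3 = 50.19 + 3 = 53.2.
Round up.

n = 54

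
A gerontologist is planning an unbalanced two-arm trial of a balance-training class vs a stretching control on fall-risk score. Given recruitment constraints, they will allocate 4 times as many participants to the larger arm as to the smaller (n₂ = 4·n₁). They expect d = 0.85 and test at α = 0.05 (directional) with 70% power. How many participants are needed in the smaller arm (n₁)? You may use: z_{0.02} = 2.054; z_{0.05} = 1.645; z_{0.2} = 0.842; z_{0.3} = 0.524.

n₁ = 9

With allocation ratio k = n₂/n₁ = 4, Var(x̄₁−x̄₂) = σ²(1/n₁ + 1/(k·n₁)) = σ²·(k+1)/(k·n₁).
So n₁ = (1 + 1/k)·((z_{α} + z_β)/d)² = 1.250 × (2.169/0.85)².
n₁ = 1.250 × 6.51 = 8.1.
Round up: n₁ = 9, giving n₂ = 4 × 9 = 36.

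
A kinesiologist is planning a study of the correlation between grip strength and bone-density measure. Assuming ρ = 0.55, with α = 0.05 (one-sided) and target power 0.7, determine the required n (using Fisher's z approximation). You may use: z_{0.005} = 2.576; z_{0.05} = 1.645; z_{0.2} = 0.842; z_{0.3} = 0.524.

Fisher's z: C = ½·ln((1+r)/(1−r)) = ½·ln(3.4444) = 0.6184.
n = ((z_{α} + z_β)/C)² + 3.
(1.645 + 0.524) / 0.6184 = 2.169 / 0.6184 = 3.507.
n = 3.507² + 3 = 12.30 + 3 = 15.3.
Round up.

n = 16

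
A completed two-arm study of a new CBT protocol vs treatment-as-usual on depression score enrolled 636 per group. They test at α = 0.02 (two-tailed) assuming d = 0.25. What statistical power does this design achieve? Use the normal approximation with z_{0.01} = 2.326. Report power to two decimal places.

power ≈ 0.98

For two equal groups, power = Φ(d·√(n/2) − z_{α/2}).
d·√(n/2) = 0.25 × √(636/2) = 0.25 × 17.833 = 4.458.
z_β = 4.458 − 2.326 = 2.132.
Power = Φ(2.132) = 0.984.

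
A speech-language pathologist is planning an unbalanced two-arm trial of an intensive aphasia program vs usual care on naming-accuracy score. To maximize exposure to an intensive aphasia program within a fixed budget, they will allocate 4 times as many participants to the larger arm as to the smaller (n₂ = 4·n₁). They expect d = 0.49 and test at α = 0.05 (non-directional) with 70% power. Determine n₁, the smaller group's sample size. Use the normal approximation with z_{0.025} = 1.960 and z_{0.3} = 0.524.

With allocation ratio k = n₂/n₁ = 4, Var(x̄₁−x̄₂) = σ²(1/n₁ + 1/(k·n₁)) = σ²·(k+1)/(k·n₁).
So n₁ = (1 + 1/k)·((z_{α/2} + z_β)/d)² = 1.250 × (2.484/0.49)².
n₁ = 1.250 × 25.70 = 32.1.
Round up: n₁ = 33, giving n₂ = 4 × 33 = 132.

n₁ = 33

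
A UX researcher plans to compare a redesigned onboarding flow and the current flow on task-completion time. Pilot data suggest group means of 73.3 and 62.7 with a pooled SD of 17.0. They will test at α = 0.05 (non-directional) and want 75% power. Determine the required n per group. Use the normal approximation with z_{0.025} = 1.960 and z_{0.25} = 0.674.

n = 36 per group

Cohen's d = |M₁ − M₂| / SD_pooled = |73.3 − 62.7| / 17.0 = 10.6 / 17.0 = 0.624.
For two independent groups with equal n: n = 2·((z_{α/2} + z_β) / d)².
z_{α/2} + z_β = 1.960 + 0.674 = 2.634.
n = 2 × (2.634 / 0.624)² = 2 × 4.221² = 2 × 17.82 = 35.6.
Round up to the next whole participant.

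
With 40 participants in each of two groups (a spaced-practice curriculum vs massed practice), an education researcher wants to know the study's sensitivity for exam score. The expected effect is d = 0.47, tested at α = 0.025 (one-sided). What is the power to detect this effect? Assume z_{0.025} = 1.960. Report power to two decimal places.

power ≈ 0.56

For two equal groups, power = Φ(d·√(n/2) − z_{α}).
d·√(n/2) = 0.47 × √(40/2) = 0.47 × 4.472 = 2.102.
z_β = 2.102 − 1.960 = 0.142.
Power = Φ(0.142) = 0.556.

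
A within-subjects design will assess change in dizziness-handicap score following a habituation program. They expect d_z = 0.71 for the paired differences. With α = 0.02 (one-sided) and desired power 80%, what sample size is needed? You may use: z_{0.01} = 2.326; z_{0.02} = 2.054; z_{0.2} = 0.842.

n = 17 pairs

For a paired (one-sample on differences) test: n = ((z_{α} + z_β) / d)².
z_{α} + z_β = 2.054 + 0.842 = 2.896.
n = (2.896 / 0.71)² = 4.079² = 16.64.
Round up.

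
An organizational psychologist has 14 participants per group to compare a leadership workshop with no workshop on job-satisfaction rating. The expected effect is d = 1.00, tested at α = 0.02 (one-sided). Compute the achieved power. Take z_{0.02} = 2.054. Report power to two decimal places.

power ≈ 0.72

For two equal groups, power = Φ(d·√(n/2) − z_{α}).
d·√(n/2) = 1.00 × √(14/2) = 1.00 × 2.646 = 2.646.
z_β = 2.646 − 2.054 = 0.592.
Power = Φ(0.592) = 0.723.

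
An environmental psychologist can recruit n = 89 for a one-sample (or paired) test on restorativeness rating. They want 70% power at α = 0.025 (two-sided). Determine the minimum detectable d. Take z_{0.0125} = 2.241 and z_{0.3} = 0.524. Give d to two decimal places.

For a single sample (or paired design) of n = 89: d_min = (z_{α/2} + z_β)/√n.
z-sum = 2.241 + 0.524 = 2.765.
d_min = 2.765 / √89 = 2.765 / 9.434 = 0.293.

d_min ≈ 0.29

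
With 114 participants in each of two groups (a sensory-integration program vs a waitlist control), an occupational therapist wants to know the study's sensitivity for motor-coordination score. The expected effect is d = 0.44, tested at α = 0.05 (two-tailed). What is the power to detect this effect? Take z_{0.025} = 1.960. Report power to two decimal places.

For two equal groups, power = Φ(d·√(n/2) − z_{α/2}).
d·√(n/2) = 0.44 × √(114/2) = 0.44 × 7.550 = 3.322.
z_β = 3.322 − 1.960 = 1.362.
Power = Φ(1.362) = 0.913.

power ≈ 0.91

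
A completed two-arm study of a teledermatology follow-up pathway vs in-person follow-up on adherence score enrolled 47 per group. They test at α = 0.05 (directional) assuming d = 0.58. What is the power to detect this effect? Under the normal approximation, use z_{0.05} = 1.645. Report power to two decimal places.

For two equal groups, power = Φ(d·√(n/2) − z_{α}).
d·√(n/2) = 0.58 × √(47/2) = 0.58 × 4.848 = 2.812.
z_β = 2.812 − 1.645 = 1.167.
Power = Φ(1.167) = 0.878.

power ≈ 0.88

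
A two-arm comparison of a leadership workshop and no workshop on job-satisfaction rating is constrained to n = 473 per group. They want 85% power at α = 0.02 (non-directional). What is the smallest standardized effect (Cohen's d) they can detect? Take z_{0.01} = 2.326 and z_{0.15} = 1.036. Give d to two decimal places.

d_min ≈ 0.22

For two independent groups of n = 473 each: d_min = (z_{α/2} + z_β)·√(2/n).
z-sum = 2.326 + 1.036 = 3.362.
d_min = 3.362 × √(2/473) = 3.362 × 0.0650 = 0.219.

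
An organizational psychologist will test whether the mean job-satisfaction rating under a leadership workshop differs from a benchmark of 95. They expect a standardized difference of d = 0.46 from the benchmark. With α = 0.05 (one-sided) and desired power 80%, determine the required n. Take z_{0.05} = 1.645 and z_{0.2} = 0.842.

n = 30

For a one-sample test: n = ((z_{α} + z_β) / d)².
z_{α} + z_β = 1.645 + 0.842 = 2.487.
n = (2.487 / 0.46)² = 5.407² = 29.23.
Round up.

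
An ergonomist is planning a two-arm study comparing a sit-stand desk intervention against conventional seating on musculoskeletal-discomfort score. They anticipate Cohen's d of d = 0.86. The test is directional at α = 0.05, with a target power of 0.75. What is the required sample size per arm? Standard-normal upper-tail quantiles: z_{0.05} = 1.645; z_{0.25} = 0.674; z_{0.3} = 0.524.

n = 15 per group

For two independent groups with equal n: n = 2·((z_{α} + z_β) / d)².
z_{α} + z_β = 1.645 + 0.674 = 2.319.
n = 2 × (2.319 / 0.86)² = 2 × 2.697² = 2 × 7.27 = 14.5.
Round up to the next whole participant.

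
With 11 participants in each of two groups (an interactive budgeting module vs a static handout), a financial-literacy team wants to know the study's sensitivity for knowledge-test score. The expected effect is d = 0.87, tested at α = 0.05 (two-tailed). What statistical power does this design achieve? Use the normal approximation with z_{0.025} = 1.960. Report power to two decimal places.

power ≈ 0.53

For two equal groups, power = Φ(d·√(n/2) − z_{α/2}).
d·√(n/2) = 0.87 × √(11/2) = 0.87 × 2.345 = 2.040.
z_β = 2.040 − 1.960 = 0.080.
Power = Φ(0.080) = 0.532.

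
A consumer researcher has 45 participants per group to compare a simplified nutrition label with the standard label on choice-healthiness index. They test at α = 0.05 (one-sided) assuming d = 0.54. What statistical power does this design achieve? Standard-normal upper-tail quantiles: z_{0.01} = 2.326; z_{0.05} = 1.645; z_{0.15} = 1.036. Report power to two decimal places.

For two equal groups, power = Φ(d·√(n/2) − z_{α}).
d·√(n/2) = 0.54 × √(45/2) = 0.54 × 4.743 = 2.561.
z_β = 2.561 − 1.645 = 0.916.
Power = Φ(0.916) = 0.820.

power ≈ 0.82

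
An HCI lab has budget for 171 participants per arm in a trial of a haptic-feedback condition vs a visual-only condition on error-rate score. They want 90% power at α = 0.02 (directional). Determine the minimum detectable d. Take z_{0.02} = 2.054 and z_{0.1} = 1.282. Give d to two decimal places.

d_min ≈ 0.36

For two independent groups of n = 171 each: d_min = (z_{α} + z_β)·√(2/n).
z-sum = 2.054 + 1.282 = 3.336.
d_min = 3.336 × √(2/171) = 3.336 × 0.1081 = 0.361.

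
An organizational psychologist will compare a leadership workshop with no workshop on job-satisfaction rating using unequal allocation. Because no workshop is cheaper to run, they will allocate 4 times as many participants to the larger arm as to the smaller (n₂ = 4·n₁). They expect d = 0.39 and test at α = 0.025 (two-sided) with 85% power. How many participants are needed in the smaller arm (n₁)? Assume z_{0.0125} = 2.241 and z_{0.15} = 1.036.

n₁ = 89

With allocation ratio k = n₂/n₁ = 4, Var(x̄₁−x̄₂) = σ²(1/n₁ + 1/(k·n₁)) = σ²·(k+1)/(k·n₁).
So n₁ = (1 + 1/k)·((z_{α/2} + z_β)/d)² = 1.250 × (3.277/0.39)².
n₁ = 1.250 × 70.60 = 88.3.
Round up: n₁ = 89, giving n₂ = 4 × 89 = 356.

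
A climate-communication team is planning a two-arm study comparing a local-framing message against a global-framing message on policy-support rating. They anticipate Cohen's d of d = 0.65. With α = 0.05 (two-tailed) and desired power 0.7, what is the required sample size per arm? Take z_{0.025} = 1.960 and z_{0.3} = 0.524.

For two independent groups with equal n: n = 2·((z_{α/2} + z_β) / d)².
z_{α/2} + z_β = 1.960 + 0.524 = 2.484.
n = 2 × (2.484 / 0.65)² = 2 × 3.822² = 2 × 14.60 = 29.2.
Round up to the next whole participant.

n = 30 per group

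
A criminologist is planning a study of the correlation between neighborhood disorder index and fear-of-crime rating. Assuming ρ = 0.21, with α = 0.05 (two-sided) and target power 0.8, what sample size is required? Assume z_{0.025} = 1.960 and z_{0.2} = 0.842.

Fisher's z: C = ½·ln((1+r)/(1−r)) = ½·ln(1.5316) = 0.2132.
n = ((z_{α/2} + z_β)/C)² + 3.
(1.960 + 0.842) / 0.2132 = 2.802 / 0.2132 = 13.143.
n = 13.143² + 3 = 172.73 + 3 = 175.7.
Round up.

n = 176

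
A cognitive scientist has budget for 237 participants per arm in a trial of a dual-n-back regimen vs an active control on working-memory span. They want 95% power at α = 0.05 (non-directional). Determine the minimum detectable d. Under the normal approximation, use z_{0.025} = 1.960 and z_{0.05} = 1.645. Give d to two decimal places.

For two independent groups of n = 237 each: d_min = (z_{α/2} + z_β)·√(2/n).
z-sum = 1.960 + 1.645 = 3.605.
d_min = 3.605 × √(2/237) = 3.605 × 0.0919 = 0.331.

d_min ≈ 0.33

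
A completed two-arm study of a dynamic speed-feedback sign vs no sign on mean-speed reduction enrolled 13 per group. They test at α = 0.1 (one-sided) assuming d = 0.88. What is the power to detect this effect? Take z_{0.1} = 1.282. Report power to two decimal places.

power ≈ 0.83

For two equal groups, power = Φ(d·√(n/2) − z_{α}).
d·√(n/2) = 0.88 × √(13/2) = 0.88 × 2.550 = 2.244.
z_β = 2.244 − 1.282 = 0.962.
Power = Φ(0.962) = 0.832.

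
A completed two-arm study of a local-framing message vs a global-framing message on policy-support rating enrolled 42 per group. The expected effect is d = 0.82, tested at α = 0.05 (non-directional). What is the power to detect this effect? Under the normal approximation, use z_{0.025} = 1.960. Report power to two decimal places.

power ≈ 0.96

For two equal groups, power = Φ(d·√(n/2) − z_{α/2}).
d·√(n/2) = 0.82 × √(42/2) = 0.82 × 4.583 = 3.758.
z_β = 3.758 − 1.960 = 1.798.
Power = Φ(1.798) = 0.964.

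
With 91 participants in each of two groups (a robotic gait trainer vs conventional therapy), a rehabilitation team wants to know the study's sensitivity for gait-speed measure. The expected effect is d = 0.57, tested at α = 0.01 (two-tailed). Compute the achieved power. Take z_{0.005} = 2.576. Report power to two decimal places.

For two equal groups, power = Φ(d·√(n/2) − z_{α/2}).
d·√(n/2) = 0.57 × √(91/2) = 0.57 × 6.745 = 3.845.
z_β = 3.845 − 2.576 = 1.269.
Power = Φ(1.269) = 0.898.

power ≈ 0.90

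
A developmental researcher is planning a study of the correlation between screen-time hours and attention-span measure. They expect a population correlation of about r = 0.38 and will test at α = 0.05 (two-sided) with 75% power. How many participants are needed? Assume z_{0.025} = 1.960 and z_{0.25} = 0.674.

Fisher's z: C = ½·ln((1+r)/(1−r)) = ½·ln(2.2258) = 0.4001.
n = ((z_{α/2} + z_β)/C)² + 3.
(1.960 + 0.674) / 0.4001 = 2.634 / 0.4001 = 6.583.
n = 6.583² + 3 = 43.34 + 3 = 46.3.
Round up.

n = 47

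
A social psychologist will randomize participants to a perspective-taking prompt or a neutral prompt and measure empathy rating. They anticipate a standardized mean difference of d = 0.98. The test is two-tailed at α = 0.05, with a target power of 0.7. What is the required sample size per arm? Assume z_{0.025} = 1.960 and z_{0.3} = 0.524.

For two independent groups with equal n: n = 2·((z_{α/2} + z_β) / d)².
z_{α/2} + z_β = 1.960 + 0.524 = 2.484.
n = 2 × (2.484 / 0.98)² = 2 × 2.535² = 2 × 6.42 = 12.8.
Round up to the next whole participant.

n = 13 per group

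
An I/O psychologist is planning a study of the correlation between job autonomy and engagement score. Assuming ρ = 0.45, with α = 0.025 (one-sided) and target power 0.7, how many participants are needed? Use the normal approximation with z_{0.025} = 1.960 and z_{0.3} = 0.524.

n = 30

Fisher's z: C = ½·ln((1+r)/(1−r)) = ½·ln(2.6364) = 0.4847.
n = ((z_{α} + z_β)/C)² + 3.
(1.960 + 0.524) / 0.4847 = 2.484 / 0.4847 = 5.125.
n = 5.125² + 3 = 26.26 + 3 = 29.3.
Round up.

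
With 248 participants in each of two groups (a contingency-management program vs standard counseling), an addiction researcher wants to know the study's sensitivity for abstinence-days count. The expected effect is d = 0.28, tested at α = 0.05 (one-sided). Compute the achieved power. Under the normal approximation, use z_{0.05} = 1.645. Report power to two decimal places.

For two equal groups, power = Φ(d·√(n/2) − z_{α}).
d·√(n/2) = 0.28 × √(248/2) = 0.28 × 11.136 = 3.118.
z_β = 3.118 − 1.645 = 1.473.
Power = Φ(1.473) = 0.930.

power ≈ 0.93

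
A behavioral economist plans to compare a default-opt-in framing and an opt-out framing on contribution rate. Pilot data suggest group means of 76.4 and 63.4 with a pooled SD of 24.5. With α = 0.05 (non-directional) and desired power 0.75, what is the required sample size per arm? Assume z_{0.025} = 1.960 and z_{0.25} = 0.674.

n = 50 per group

Cohen's d = |M₁ − M₂| / SD_pooled = |76.4 − 63.4| / 24.5 = 13.0 / 24.5 = 0.531.
For two independent groups with equal n: n = 2·((z_{α/2} + z_β) / d)².
z_{α/2} + z_β = 1.960 + 0.674 = 2.634.
n = 2 × (2.634 / 0.531)² = 2 × 4.960² = 2 × 24.61 = 49.2.
Round up to the next whole participant.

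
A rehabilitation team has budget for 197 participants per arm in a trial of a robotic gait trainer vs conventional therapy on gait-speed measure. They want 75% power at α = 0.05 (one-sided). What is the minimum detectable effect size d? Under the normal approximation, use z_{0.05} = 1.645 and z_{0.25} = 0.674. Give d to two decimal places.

d_min ≈ 0.23

For two independent groups of n = 197 each: d_min = (z_{α} + z_β)·√(2/n).
z-sum = 1.645 + 0.674 = 2.319.
d_min = 2.319 × √(2/197) = 2.319 × 0.1008 = 0.234.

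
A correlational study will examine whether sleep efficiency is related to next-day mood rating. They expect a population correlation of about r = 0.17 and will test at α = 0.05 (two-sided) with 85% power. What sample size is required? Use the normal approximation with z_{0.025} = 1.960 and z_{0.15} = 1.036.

Fisher's z: C = ½·ln((1+r)/(1−r)) = ½·ln(1.4096) = 0.1717.
n = ((z_{α/2} + z_β)/C)² + 3.
(1.960 + 1.036) / 0.1717 = 2.996 / 0.1717 = 17.449.
n = 17.449² + 3 = 304.47 + 3 = 307.5.
Round up.

n = 308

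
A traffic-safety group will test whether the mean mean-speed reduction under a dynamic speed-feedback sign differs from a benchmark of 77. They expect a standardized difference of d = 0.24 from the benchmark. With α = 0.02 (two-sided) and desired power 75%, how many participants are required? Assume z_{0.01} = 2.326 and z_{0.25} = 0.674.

n = 157

For a one-sample test: n = ((z_{α/2} + z_β) / d)².
z_{α/2} + z_β = 2.326 + 0.674 = 3.000.
n = (3.000 / 0.24)² = 12.500² = 156.25.
Round up.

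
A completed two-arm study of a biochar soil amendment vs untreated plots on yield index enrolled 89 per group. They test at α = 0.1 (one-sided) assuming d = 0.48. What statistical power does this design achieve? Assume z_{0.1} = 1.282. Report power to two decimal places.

power ≈ 0.97

For two equal groups, power = Φ(d·√(n/2) − z_{α}).
d·√(n/2) = 0.48 × √(89/2) = 0.48 × 6.671 = 3.202.
z_β = 3.202 − 1.282 = 1.920.
Power = Φ(1.920) = 0.973.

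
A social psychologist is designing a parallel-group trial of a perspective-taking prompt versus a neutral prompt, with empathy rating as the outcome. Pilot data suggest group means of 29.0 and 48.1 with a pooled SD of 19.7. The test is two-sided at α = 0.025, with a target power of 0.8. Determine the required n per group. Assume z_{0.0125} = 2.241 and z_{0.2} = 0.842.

Cohen's d = |M₁ − M₂| / SD_pooled = |29.0 − 48.1| / 19.7 = 19.1 / 19.7 = 0.970.
For two independent groups with equal n: n = 2·((z_{α/2} + z_β) / d)².
z_{α/2} + z_β = 2.241 + 0.842 = 3.083.
n = 2 × (3.083 / 0.970)² = 2 × 3.178² = 2 × 10.10 = 20.2.
Round up to the next whole participant.

n = 21 per group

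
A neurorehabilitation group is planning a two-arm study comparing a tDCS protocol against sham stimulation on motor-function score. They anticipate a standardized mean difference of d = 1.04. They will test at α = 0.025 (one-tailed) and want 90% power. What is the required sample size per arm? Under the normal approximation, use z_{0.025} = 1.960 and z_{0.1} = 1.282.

n = 20 per group

For two independent groups with equal n: n = 2·((z_{α} + z_β) / d)².
z_{α} + z_β = 1.960 + 1.282 = 3.242.
n = 2 × (3.242 / 1.04)² = 2 × 3.117² = 2 × 9.72 = 19.4.
Round up to the next whole participant.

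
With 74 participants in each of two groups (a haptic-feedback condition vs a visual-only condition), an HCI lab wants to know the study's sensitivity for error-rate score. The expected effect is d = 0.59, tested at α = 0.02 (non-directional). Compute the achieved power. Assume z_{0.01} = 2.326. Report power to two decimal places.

power ≈ 0.90

For two equal groups, power = Φ(d·√(n/2) − z_{α/2}).
d·√(n/2) = 0.59 × √(74/2) = 0.59 × 6.083 = 3.589.
z_β = 3.589 − 2.326 = 1.263.
Power = Φ(1.263) = 0.897.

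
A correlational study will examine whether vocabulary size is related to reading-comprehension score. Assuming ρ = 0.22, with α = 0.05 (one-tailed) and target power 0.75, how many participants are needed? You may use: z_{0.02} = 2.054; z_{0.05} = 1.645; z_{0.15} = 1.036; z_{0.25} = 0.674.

n = 111

Fisher's z: C = ½·ln((1+r)/(1−r)) = ½·ln(1.5641) = 0.2237.
n = ((z_{α} + z_β)/C)² + 3.
(1.645 + 0.674) / 0.2237 = 2.319 / 0.2237 = 10.367.
n = 10.367² + 3 = 107.47 + 3 = 110.5.
Round up.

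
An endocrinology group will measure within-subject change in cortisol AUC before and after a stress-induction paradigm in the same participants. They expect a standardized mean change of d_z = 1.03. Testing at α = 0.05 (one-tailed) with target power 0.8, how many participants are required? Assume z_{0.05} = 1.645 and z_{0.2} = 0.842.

For a paired (one-sample on differences) test: n = ((z_{α} + z_β) / d)².
z_{α} + z_β = 1.645 + 0.842 = 2.487.
n = (2.487 / 1.03)² = 2.415² = 5.83.
Round up.

n = 6 pairs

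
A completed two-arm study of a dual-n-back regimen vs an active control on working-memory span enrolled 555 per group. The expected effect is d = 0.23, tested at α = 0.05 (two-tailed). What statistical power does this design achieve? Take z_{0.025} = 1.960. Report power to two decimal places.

For two equal groups, power = Φ(d·√(n/2) − z_{α/2}).
d·√(n/2) = 0.23 × √(555/2) = 0.23 × 16.658 = 3.831.
z_β = 3.831 − 1.960 = 1.871.
Power = Φ(1.871) = 0.969.

power ≈ 0.97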